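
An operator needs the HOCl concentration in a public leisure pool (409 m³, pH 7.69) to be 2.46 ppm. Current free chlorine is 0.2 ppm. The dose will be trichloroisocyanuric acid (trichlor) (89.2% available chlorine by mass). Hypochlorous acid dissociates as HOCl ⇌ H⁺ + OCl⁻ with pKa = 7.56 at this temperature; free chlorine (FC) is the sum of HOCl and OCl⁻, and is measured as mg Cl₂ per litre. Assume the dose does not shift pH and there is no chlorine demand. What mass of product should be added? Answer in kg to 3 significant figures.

Volume: 409 m³ = 409,000 L.
[OCl⁻]/[HOCl] = 10^(pH − pKa) = 10^(7.69 − 7.56) = 1.349; fraction as HOCl = 1/(1 + 1.349) = 0.4257.
Free chlorine required for 2.46 ppm HOCl: 2.46 / 0.4257 = 5.778 ppm.
FC to add: 5.778 − 0.2 = 5.578 mg/L as Cl₂.
Cl₂ equivalent: 5.578 mg/L × 409,000 L = 2282 g.
Product at 89.2% available Cl: 2282 / 0.892 = 2558 g.

2.56 kg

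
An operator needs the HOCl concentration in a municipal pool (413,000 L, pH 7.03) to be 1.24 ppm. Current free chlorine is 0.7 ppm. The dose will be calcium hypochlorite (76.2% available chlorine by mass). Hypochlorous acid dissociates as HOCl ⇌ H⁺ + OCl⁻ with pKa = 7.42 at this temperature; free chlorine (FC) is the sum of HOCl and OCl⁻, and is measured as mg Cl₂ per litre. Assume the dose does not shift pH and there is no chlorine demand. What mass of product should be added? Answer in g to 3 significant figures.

566 g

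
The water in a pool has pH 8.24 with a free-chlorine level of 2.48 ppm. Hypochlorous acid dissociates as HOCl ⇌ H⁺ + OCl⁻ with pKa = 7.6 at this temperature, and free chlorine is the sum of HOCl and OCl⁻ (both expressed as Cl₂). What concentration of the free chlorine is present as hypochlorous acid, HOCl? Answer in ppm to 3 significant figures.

[OCl⁻]/[HOCl] = 10^(pH − pKa) = 10^(8.24 − 7.6) = 10^0.64 = 4.365.
Fraction as HOCl = 1 / (1 + 4.365) = 0.1864.
HOCl = 0.1864 × 2.48 ppm = 0.4622 ppm.

0.462 ppm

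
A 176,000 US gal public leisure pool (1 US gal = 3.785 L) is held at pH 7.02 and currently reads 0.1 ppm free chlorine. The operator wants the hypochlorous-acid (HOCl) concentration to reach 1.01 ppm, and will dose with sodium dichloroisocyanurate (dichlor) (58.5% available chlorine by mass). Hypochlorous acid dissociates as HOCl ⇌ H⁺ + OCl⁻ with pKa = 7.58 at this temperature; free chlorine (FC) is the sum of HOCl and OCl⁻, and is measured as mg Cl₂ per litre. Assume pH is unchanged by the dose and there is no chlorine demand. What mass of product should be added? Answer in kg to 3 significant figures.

1.35 kg

Volume: 176,000 US gal × 3.785 L/gal = 666,160 L.
[OCl⁻]/[HOCl] = 10^(pH − pKa) = 10^(7.02 − 7.58) = 0.2754; fraction as HOCl = 1/(1 + 0.2754) = 0.7841.
Free chlorine required for 1.01 ppm HOCl: 1.01 / 0.7841 = 1.288 ppm.
FC to add: 1.288 − 0.1 = 1.188 mg/L as Cl₂.
Cl₂ equivalent: 1.188 mg/L × 666,160 L = 791.5 g.
Product at 58.5% available Cl: 791.5 / 0.585 = 1353 g.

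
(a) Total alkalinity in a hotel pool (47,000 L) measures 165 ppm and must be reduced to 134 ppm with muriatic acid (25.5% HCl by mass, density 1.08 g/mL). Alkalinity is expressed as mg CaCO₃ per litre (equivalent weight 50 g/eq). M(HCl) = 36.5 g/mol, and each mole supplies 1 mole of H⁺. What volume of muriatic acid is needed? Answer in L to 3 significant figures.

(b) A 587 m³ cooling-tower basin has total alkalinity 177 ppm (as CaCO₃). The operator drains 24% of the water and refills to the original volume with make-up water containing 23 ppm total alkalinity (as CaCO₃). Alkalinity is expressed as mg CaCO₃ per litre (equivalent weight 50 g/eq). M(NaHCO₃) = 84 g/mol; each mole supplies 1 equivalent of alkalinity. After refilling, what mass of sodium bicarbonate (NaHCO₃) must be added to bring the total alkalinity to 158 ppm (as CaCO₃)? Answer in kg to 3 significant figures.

(a) 3.86 L; (b) 17.7 kg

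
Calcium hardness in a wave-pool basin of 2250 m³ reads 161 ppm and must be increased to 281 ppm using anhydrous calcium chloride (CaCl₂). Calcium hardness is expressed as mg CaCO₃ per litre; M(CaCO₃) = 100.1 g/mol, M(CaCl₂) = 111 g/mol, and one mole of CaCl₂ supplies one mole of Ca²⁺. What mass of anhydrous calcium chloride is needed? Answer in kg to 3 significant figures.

299 kg

Volume: 2250 m³ = 2,250,000 L.
Hardness to add: (281 − 161) = 120 mg/L as CaCO₃ × 2,250,000 L = 270,000 g as CaCO₃.
Moles of Ca²⁺ (1 mol Ca²⁺ ≡ 1 mol CaCO₃): 270,000 / 100.1 g/mol = 2697 mol.
Mass of CaCl₂: 2697 × 111 = 299,400 g.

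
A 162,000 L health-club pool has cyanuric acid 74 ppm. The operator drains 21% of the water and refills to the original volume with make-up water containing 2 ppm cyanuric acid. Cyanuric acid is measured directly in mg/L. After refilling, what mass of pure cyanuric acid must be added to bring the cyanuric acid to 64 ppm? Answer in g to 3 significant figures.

After draining 21% and refilling: 74 × 0.79 + 2 × 0.21 = 58.88 ppm.
Deficit to target: 64 − 58.88 = 5.12 mg/L.
Mass: 5.12 mg/L × 162,000 L = 829.4 g cyanuric acid.

829 g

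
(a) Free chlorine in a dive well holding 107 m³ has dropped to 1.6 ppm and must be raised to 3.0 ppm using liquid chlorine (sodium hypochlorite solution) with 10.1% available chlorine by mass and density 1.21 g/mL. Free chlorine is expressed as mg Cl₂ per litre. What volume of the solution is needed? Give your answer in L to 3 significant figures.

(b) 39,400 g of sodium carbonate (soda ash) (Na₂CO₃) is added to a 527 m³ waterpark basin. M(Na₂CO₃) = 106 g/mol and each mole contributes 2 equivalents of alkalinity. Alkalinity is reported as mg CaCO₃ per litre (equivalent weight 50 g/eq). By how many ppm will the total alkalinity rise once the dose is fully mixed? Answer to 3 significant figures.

(a) 1.23 L; (b) 70.5 ppm

(a) Volume: 107 m³ = 107,000 L.
(a) Chlorine deficit: 3.0 − 1.6 = 1.4 ppm = 1.4 mg/L as Cl₂.
(a) Cl₂ equivalent needed: 1.4 mg/L × 107,000 L = 149,800 mg = 149.8 g.
(a) Product at 10.1% available chlorine: 149.8 / 0.101 = 1483 g.
(a) Volume at density 1.21 g/mL: 1483 g ÷ 1.21 g/mL = 1226 mL.

(b) Volume: 527 m³ = 527,000 L.
(b) Moles of Na₂CO₃: 39,400 g ÷ 106 g/mol = 371.7 mol → 743.4 eq of alkalinity.
(b) As CaCO₃: 743.4 eq × 50 g/eq = 37,170 g.
(b) Rise: 37,170 g / 527,000 L × 1000 = 70.53 mg/L.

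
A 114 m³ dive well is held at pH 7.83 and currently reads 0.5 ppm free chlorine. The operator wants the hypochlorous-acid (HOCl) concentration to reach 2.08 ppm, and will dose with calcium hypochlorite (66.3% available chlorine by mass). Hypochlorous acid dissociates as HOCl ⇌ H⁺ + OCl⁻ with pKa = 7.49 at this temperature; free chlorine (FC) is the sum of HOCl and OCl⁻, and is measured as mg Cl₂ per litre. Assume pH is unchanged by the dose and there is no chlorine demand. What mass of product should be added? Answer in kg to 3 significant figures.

1.05 kg

Volume: 114 m³ = 114,000 L.
[OCl⁻]/[HOCl] = 10^(pH − pKa) = 10^(7.83 − 7.49) = 2.188; fraction as HOCl = 1/(1 + 2.188) = 0.3137.
Free chlorine required for 2.08 ppm HOCl: 2.08 / 0.3137 = 6.631 ppm.
FC to add: 6.631 − 0.5 = 6.131 mg/L as Cl₂.
Cl₂ equivalent: 6.131 mg/L × 114,000 L = 698.9 g.
Product at 66.3% available Cl: 698.9 / 0.663 = 1054 g.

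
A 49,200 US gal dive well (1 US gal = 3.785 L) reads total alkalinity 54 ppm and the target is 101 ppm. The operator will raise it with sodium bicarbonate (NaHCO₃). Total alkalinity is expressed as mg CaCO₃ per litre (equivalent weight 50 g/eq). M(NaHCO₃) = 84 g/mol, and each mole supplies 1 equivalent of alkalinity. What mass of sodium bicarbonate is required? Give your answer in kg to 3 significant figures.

14.7 kg

Volume: 49,200 US gal × 3.785 L/gal = 186,222 L.
Alkalinity to add: (101 − 54) = 47 mg/L as CaCO₃ × 186,222 L = 8752 g as CaCO₃.
Equivalents: 8752 g ÷ 50 g/eq = 175 eq.
NaHCO₃ supplies 1 eq per mole → 175 mol.
Mass: 175 mol × 84 g/mol = 14,700 g.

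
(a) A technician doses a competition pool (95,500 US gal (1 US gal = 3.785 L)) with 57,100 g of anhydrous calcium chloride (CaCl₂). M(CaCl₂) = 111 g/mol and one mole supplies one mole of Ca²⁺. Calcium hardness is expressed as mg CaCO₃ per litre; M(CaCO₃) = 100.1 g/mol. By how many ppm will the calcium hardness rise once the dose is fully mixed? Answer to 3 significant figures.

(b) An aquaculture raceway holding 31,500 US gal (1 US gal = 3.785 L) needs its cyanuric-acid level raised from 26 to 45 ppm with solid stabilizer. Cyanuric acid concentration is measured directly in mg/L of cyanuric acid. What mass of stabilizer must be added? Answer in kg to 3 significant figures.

(a) Volume: 95,500 US gal × 3.785 L/gal = 361,468 L.
(a) Moles of Ca²⁺: 57,100 g ÷ 111 g/mol = 514.4 mol.
(a) As CaCO₃: 514.4 mol × 100.1 g/mol = 51,490 g.
(a) Rise: 51,490 g / 361,468 L × 1000 = 142.5 mg/L.

(b) Volume: 31,500 US gal × 3.785 L/gal = 119,228 L.
(b) CYA to add: (45 − 26) = 19 mg/L × 119,228 L = 2265 g cyanuric acid.

(a) 142 ppm; (b) 2.27 kg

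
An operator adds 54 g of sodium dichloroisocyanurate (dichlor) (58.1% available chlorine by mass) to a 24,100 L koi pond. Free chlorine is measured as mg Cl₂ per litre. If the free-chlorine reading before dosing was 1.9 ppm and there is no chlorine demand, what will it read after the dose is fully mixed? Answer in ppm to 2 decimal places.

Available chlorine delivered: 54 g × 0.581 = 31.37 g as Cl₂.
Concentration rise: 31.37 g / 24,100 L = 1.302 mg/L = 1.30 ppm.
Final FC: 1.9 + 1.30 = 3.20 ppm.

3.20 ppm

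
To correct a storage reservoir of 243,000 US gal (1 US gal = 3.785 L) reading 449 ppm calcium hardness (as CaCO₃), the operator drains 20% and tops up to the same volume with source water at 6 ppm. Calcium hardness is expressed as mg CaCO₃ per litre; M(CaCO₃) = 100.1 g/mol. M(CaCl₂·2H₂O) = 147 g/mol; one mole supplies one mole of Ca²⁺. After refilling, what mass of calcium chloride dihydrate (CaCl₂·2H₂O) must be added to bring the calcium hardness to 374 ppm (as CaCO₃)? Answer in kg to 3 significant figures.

Volume: 243,000 US gal × 3.785 L/gal = 919,755 L.
After draining 20% and refilling: 449 × 0.80 + 6 × 0.20 = 360.4 ppm.
Deficit to target: 374 − 360.4 = 13.6 mg/L.
As CaCO₃: 13.6 mg/L × 919,755 L = 12,510 g; ÷ 100.1 = 125 mol Ca²⁺.
Mass: 125 × 147 = 18,370 g.

18.4 kg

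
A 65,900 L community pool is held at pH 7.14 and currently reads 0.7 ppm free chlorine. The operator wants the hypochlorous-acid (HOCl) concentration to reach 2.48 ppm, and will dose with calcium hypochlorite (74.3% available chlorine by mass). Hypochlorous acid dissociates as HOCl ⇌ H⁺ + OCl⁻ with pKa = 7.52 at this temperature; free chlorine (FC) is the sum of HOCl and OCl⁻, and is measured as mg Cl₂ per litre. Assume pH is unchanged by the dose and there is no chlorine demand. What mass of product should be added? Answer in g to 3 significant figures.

[OCl⁻]/[HOCl] = 10^(pH − pKa) = 10^(7.14 − 7.52) = 0.4169; fraction as HOCl = 1/(1 + 0.4169) = 0.7058.
Free chlorine required for 2.48 ppm HOCl: 2.48 / 0.7058 = 3.514 ppm.
FC to add: 3.514 − 0.7 = 2.814 mg/L as Cl₂.
Cl₂ equivalent: 2.814 mg/L × 65,900 L = 185.4 g.
Product at 74.3% available Cl: 185.4 / 0.743 = 249.6 g.

250 g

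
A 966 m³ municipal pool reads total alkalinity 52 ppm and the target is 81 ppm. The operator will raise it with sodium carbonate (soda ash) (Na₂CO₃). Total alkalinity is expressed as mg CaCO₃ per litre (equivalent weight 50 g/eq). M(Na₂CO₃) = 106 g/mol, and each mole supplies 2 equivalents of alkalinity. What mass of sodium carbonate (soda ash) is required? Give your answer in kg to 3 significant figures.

29.7 kg

Volume: 966 m³ = 966,000 L.
Alkalinity to add: (81 − 52) = 29 mg/L as CaCO₃ × 966,000 L = 28,010 g as CaCO₃.
Equivalents: 28,010 g ÷ 50 g/eq = 560.3 eq.
Each mole of Na₂CO₃ supplies 2 eq, so 560.3 / 2 = 280.1 mol.
Mass: 280.1 mol × 106 g/mol = 29,690 g.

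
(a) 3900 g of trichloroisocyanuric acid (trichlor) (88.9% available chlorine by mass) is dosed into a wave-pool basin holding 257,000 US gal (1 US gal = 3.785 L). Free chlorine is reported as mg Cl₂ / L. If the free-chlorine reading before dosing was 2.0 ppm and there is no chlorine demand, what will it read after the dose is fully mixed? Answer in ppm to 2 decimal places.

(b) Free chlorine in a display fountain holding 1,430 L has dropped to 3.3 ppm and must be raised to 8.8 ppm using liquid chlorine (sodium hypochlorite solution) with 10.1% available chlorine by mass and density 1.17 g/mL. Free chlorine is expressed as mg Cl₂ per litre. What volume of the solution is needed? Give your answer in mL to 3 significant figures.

(a) 5.56 ppm; (b) 66.6 mL

(a) Volume: 257,000 US gal × 3.785 L/gal = 972,745 L.
(a) Available chlorine delivered: 3900 g × 0.889 = 3467 g as Cl₂.
(a) Concentration rise: 3467 g / 972,745 L = 3.564 mg/L = 3.56 ppm.
(a) Final FC: 2.0 + 3.56 = 5.56 ppm.

(b) Chlorine deficit: 8.8 − 3.3 = 5.5 ppm = 5.5 mg/L as Cl₂.
(b) Cl₂ equivalent needed: 5.5 mg/L × 1,430 L = 7865 mg = 7.865 g.
(b) Product at 10.1% available chlorine: 7.865 / 0.101 = 77.87 g.
(b) Volume at density 1.17 g/mL: 77.87 g ÷ 1.17 g/mL = 66.56 mL.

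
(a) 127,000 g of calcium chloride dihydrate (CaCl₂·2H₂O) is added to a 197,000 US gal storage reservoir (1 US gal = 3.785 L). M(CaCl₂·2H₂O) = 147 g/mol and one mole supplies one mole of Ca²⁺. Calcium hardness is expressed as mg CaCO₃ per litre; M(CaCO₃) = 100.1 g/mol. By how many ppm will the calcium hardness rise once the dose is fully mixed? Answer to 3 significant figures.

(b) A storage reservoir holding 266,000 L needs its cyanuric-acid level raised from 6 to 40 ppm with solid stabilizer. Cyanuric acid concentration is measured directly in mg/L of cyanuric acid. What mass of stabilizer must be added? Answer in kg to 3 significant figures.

(a) 116 ppm; (b) 9.04 kg

(a) Volume: 197,000 US gal × 3.785 L/gal = 745,645 L.
(a) Moles of Ca²⁺: 127,000 g ÷ 147 g/mol = 863.9 mol.
(a) As CaCO₃: 863.9 mol × 100.1 g/mol = 86,480 g.
(a) Rise: 86,480 g / 745,645 L × 1000 = 116 mg/L.

(b) CYA to add: (40 − 6) = 34 mg/L × 266,000 L = 9044 g cyanuric acid.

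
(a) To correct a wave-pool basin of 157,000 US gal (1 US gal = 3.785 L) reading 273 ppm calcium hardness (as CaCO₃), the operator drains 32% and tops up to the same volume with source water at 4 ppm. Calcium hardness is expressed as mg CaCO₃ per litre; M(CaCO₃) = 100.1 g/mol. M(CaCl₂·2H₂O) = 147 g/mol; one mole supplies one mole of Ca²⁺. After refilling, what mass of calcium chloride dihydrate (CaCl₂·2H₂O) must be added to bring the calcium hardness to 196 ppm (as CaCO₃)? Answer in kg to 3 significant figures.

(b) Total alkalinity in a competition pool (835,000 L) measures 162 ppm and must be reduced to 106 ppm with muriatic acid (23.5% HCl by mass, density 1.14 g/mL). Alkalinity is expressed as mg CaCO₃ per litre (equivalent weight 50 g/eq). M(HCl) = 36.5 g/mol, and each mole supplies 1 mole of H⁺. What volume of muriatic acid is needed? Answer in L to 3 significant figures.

(a) Volume: 157,000 US gal × 3.785 L/gal = 594,245 L.
(a) After draining 32% and refilling: 273 × 0.68 + 4 × 0.32 = 186.92 ppm.
(a) Deficit to target: 196 − 186.92 = 9.08 mg/L.
(a) As CaCO₃: 9.08 mg/L × 594,245 L = 5396 g; ÷ 100.1 = 53.9 mol Ca²⁺.
(a) Mass: 53.9 × 147 = 7924 g.

(b) Alkalinity to neutralize: (162 − 106) = 56 mg/L as CaCO₃ × 835,000 L = 46,760 g as CaCO₃.
(b) Equivalents of H⁺ required: 46,760 ÷ 50 g/eq = 935.2 eq = 935.2 mol HCl.
(b) Mass of HCl: 935.2 × 36.5 = 34,130 g.
(b) Mass of 23.5% solution: 34,130 / 0.235 = 145,300 g.
(b) Volume: 145,300 g ÷ 1.14 g/mL = 127,400 mL.

(a) 7.92 kg; (b) 127 L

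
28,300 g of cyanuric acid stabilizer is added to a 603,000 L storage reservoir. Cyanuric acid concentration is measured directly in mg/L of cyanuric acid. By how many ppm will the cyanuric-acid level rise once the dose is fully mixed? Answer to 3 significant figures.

46.9 ppm

Rise: 28,300 g / 603,000 L × 1000 = 46.93 mg/L.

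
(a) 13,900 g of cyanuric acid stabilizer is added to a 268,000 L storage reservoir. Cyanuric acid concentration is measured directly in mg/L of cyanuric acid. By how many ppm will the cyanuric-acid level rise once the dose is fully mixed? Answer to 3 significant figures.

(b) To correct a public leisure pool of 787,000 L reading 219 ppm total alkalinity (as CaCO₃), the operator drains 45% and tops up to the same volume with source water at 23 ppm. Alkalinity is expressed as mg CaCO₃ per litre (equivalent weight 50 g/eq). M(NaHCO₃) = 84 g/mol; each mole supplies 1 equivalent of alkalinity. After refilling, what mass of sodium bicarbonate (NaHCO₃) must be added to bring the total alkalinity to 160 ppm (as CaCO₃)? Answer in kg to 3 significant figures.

(a) Rise: 13,900 g / 268,000 L × 1000 = 51.87 mg/L.

(b) After draining 45% and refilling: 219 × 0.55 + 23 × 0.45 = 130.8 ppm.
(b) Deficit to target: 160 − 130.8 = 29.2 mg/L.
(b) As CaCO₃: 29.2 mg/L × 787,000 L = 22,980 g; ÷ 50 g/eq ÷ 1 = 459.6 mol NaHCO₃.
(b) Mass: 459.6 × 84 = 38,610 g.

(a) 51.9 ppm; (b) 38.6 kg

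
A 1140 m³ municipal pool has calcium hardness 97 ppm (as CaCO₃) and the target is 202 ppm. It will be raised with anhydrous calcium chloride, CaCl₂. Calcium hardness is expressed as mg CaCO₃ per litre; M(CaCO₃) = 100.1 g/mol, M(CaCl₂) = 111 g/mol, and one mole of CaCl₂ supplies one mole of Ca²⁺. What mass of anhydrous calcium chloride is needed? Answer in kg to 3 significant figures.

133 kg

Volume: 1140 m³ = 1,140,000 L.
Hardness to add: (202 − 97) = 105 mg/L as CaCO₃ × 1,140,000 L = 119,700 g as CaCO₃.
Moles of Ca²⁺ (1 mol Ca²⁺ ≡ 1 mol CaCO₃): 119,700 / 100.1 g/mol = 1196 mol.
Mass of CaCl₂: 1196 × 111 = 132,700 g.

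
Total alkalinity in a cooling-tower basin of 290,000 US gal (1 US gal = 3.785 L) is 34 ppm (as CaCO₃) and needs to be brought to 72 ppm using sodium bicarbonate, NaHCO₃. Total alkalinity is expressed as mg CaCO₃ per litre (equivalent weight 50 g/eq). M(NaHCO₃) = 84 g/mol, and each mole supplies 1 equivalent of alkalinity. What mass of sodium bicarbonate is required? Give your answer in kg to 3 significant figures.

Volume: 290,000 US gal × 3.785 L/gal = 1,097,650 L.
Alkalinity to add: (72 − 34) = 38 mg/L as CaCO₃ × 1,097,650 L = 41,710 g as CaCO₃.
Equivalents: 41,710 g ÷ 50 g/eq = 834.2 eq.
NaHCO₃ supplies 1 eq per mole → 834.2 mol.
Mass: 834.2 mol × 84 g/mol = 70,070 g.

70.1 kg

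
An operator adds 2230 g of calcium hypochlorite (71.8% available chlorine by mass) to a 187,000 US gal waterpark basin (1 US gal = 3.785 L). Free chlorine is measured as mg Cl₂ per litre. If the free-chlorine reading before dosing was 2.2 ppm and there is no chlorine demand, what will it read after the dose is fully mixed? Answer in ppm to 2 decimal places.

Volume: 187,000 US gal × 3.785 L/gal = 707,795 L.
Available chlorine delivered: 2230 g × 0.718 = 1601 g as Cl₂.
Concentration rise: 1601 g / 707,795 L = 2.262 mg/L = 2.26 ppm.
Final FC: 2.2 + 2.26 = 4.46 ppm.

4.46 ppm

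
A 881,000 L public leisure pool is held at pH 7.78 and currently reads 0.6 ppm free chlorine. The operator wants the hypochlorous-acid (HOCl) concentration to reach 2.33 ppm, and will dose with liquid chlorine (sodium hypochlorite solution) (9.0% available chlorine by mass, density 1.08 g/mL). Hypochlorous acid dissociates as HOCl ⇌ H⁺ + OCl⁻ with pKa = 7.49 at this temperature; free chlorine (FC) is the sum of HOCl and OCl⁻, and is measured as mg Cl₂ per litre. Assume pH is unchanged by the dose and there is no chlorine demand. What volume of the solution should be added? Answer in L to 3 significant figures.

56.9 L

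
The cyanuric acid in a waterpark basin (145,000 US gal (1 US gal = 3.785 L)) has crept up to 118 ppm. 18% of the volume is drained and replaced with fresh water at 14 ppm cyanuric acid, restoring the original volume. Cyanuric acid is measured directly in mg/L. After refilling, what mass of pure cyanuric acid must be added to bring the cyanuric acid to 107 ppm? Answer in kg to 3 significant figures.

4.24 kg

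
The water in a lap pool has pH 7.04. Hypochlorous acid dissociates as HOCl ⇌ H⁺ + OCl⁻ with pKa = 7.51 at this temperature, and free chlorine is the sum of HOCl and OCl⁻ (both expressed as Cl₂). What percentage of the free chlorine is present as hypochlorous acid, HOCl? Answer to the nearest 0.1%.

74.7%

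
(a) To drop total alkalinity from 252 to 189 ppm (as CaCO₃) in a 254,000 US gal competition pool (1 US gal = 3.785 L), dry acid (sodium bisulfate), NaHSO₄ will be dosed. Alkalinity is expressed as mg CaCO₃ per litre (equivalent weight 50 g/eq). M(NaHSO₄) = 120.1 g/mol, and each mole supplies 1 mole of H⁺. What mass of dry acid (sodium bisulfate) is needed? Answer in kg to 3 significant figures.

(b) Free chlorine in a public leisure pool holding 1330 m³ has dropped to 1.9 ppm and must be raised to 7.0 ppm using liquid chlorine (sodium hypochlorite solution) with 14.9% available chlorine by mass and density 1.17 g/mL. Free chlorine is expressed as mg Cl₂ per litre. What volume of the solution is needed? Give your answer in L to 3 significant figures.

(a) 145 kg; (b) 38.9 L

(a) Volume: 254,000 US gal × 3.785 L/gal = 961,390 L.
(a) Alkalinity to neutralize: (252 − 189) = 63 mg/L as CaCO₃ × 961,390 L = 60,570 g as CaCO₃.
(a) Equivalents of H⁺ required: 60,570 ÷ 50 g/eq = 1211 eq = 1211 mol NaHSO₄.
(a) Mass of NaHSO₄: 1211 × 120.1 = 145,500 g.

(b) Volume: 1330 m³ = 1,330,000 L.
(b) Chlorine deficit: 7.0 − 1.9 = 5.1 ppm = 5.1 mg/L as Cl₂.
(b) Cl₂ equivalent needed: 5.1 mg/L × 1,330,000 L = 6,783,000 mg = 6783 g.
(b) Product at 14.9% available chlorine: 6783 / 0.149 = 45,520 g.
(b) Volume at density 1.17 g/mL: 45,520 g ÷ 1.17 g/mL = 38,910 mL.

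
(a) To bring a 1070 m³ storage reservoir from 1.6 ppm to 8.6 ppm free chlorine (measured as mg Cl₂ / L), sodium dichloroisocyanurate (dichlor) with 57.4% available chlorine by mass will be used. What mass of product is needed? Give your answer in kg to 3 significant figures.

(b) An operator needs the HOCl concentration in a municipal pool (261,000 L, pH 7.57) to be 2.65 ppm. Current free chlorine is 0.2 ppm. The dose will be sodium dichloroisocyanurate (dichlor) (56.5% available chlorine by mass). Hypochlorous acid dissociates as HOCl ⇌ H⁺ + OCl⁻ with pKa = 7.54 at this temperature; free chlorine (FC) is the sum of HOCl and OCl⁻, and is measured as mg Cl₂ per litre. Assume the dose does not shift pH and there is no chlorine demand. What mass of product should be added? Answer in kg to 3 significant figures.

(a) 13.0 kg; (b) 2.44 kg

(a) Volume: 1070 m³ = 1,070,000 L.
(a) Chlorine deficit: 8.6 − 1.6 = 7 ppm = 7 mg/L as Cl₂.
(a) Cl₂ equivalent needed: 7 mg/L × 1,070,000 L = 7,490,000 mg = 7490 g.
(a) Product at 57.4% available chlorine: 7490 / 0.574 = 13,050 g.

(b) [OCl⁻]/[HOCl] = 10^(pH − pKa) = 10^(7.57 − 7.54) = 1.072; fraction as HOCl = 1/(1 + 1.072) = 0.4827.
(b) Free chlorine required for 2.65 ppm HOCl: 2.65 / 0.4827 = 5.49 ppm.
(b) FC to add: 5.49 − 0.2 = 5.29 mg/L as Cl₂.
(b) Cl₂ equivalent: 5.29 mg/L × 261,000 L = 1381 g.
(b) Product at 56.5% available Cl: 1381 / 0.565 = 2443 g.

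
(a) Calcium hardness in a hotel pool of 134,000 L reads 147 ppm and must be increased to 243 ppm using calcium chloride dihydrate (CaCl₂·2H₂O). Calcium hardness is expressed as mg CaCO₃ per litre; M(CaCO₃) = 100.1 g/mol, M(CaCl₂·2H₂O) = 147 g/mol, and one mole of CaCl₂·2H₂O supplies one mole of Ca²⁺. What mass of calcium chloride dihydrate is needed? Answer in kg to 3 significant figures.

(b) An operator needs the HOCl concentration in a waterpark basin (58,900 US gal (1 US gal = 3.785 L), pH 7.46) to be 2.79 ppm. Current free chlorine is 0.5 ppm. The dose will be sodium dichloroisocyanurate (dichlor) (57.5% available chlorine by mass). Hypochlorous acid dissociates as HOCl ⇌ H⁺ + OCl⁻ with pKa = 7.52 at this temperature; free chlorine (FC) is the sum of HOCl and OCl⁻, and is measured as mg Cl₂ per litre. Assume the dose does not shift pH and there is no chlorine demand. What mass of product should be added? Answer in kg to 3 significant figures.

(a) Hardness to add: (243 − 147) = 96 mg/L as CaCO₃ × 134,000 L = 12,860 g as CaCO₃.
(a) Moles of Ca²⁺ (1 mol Ca²⁺ ≡ 1 mol CaCO₃): 12,860 / 100.1 g/mol = 128.5 mol.
(a) Mass of CaCl₂·2H₂O: 128.5 × 147 = 18,890 g.

(b) Volume: 58,900 US gal × 3.785 L/gal = 222,936 L.
(b) [OCl⁻]/[HOCl] = 10^(pH − pKa) = 10^(7.46 − 7.52) = 0.871; fraction as HOCl = 1/(1 + 0.871) = 0.5345.
(b) Free chlorine required for 2.79 ppm HOCl: 2.79 / 0.5345 = 5.22 ppm.
(b) FC to add: 5.22 − 0.5 = 4.72 mg/L as Cl₂.
(b) Cl₂ equivalent: 4.72 mg/L × 222,936 L = 1052 g.
(b) Product at 57.5% available Cl: 1052 / 0.575 = 1830 g.

(a) 18.9 kg; (b) 1.83 kg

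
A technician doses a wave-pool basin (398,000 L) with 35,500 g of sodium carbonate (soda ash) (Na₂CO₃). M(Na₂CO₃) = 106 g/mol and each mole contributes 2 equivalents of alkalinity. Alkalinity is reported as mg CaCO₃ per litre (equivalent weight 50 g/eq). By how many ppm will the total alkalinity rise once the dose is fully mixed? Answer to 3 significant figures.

Moles of Na₂CO₃: 35,500 g ÷ 106 g/mol = 334.9 mol → 669.8 eq of alkalinity.
As CaCO₃: 669.8 eq × 50 g/eq = 33,490 g.
Rise: 33,490 g / 398,000 L × 1000 = 84.15 mg/L.

84.1 ppm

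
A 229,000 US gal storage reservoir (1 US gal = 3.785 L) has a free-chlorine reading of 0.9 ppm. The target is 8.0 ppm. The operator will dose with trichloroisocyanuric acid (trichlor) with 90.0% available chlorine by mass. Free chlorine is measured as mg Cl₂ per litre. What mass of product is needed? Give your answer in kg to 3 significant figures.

6.84 kg

Volume: 229,000 US gal × 3.785 L/gal = 866,765 L.
Chlorine deficit: 8.0 − 0.9 = 7.1 ppm = 7.1 mg/L as Cl₂.
Cl₂ equivalent needed: 7.1 mg/L × 866,765 L = 6,154,000 mg = 6154 g.
Product at 90.0% available chlorine: 6154 / 0.9 = 6838 g.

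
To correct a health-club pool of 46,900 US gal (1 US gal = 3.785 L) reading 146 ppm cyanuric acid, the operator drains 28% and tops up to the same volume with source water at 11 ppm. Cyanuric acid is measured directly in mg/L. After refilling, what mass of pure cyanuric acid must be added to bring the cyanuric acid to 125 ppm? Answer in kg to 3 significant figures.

2.98 kg

Volume: 46,900 US gal × 3.785 L/gal = 177,516 L.
After draining 28% and refilling: 146 × 0.72 + 11 × 0.28 = 108.2 ppm.
Deficit to target: 125 − 108.2 = 16.8 mg/L.
Mass: 16.8 mg/L × 177,516 L = 2982 g cyanuric acid.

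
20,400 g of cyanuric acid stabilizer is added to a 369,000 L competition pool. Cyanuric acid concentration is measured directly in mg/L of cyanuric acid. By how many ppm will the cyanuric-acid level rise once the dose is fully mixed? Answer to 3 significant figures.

55.3 ppm

Rise: 20,400 g / 369,000 L × 1000 = 55.28 mg/L.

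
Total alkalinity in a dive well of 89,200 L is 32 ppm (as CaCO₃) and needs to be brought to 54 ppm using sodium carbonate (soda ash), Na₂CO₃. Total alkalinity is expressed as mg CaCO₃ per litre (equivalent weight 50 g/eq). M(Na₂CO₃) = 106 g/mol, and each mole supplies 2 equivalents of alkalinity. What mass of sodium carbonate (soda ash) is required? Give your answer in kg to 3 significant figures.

2.08 kg

Alkalinity to add: (54 − 32) = 22 mg/L as CaCO₃ × 89,200 L = 1962 g as CaCO₃.
Equivalents: 1962 g ÷ 50 g/eq = 39.25 eq.
Each mole of Na₂CO₃ supplies 2 eq, so 39.25 / 2 = 19.62 mol.
Mass: 19.62 mol × 106 g/mol = 2080 g.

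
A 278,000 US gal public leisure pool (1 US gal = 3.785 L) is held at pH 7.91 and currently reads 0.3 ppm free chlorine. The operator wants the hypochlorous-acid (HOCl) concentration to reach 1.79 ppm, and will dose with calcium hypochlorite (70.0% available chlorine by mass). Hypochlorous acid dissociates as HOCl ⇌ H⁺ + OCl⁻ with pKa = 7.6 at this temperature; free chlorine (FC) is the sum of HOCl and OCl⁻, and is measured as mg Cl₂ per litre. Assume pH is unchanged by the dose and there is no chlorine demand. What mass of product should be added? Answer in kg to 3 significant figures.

7.73 kg

Volume: 278,000 US gal × 3.785 L/gal = 1,052,230 L.
[OCl⁻]/[HOCl] = 10^(pH − pKa) = 10^(7.91 − 7.6) = 2.042; fraction as HOCl = 1/(1 + 2.042) = 0.3288.
Free chlorine required for 1.79 ppm HOCl: 1.79 / 0.3288 = 5.445 ppm.
FC to add: 5.445 − 0.3 = 5.145 mg/L as Cl₂.
Cl₂ equivalent: 5.145 mg/L × 1,052,230 L = 5413 g.
Product at 70.0% available Cl: 5413 / 0.7 = 7733 g.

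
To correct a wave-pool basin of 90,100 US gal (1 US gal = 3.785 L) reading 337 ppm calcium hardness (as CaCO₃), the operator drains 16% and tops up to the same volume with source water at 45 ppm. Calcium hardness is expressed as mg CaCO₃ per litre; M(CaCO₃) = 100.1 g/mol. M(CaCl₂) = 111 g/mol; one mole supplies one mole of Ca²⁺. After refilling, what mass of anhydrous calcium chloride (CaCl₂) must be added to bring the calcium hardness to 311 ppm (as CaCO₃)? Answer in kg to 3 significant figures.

Volume: 90,100 US gal × 3.785 L/gal = 341,028 L.
After draining 16% and refilling: 337 × 0.84 + 45 × 0.16 = 290.28 ppm.
Deficit to target: 311 − 290.28 = 20.72 mg/L.
As CaCO₃: 20.72 mg/L × 341,028 L = 7066 g; ÷ 100.1 = 70.59 mol Ca²⁺.
Mass: 70.59 × 111 = 7836 g.

7.84 kg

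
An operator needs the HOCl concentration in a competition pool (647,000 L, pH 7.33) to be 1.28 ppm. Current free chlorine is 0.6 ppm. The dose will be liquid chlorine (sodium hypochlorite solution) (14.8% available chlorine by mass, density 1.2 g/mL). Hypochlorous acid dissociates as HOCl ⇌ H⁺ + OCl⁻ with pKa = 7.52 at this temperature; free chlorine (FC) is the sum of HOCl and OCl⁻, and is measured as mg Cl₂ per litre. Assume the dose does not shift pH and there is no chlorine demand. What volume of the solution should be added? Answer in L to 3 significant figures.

[OCl⁻]/[HOCl] = 10^(pH − pKa) = 10^(7.33 − 7.52) = 0.6457; fraction as HOCl = 1/(1 + 0.6457) = 0.6077.
Free chlorine required for 1.28 ppm HOCl: 1.28 / 0.6077 = 2.106 ppm.
FC to add: 2.106 − 0.6 = 1.506 mg/L as Cl₂.
Cl₂ equivalent: 1.506 mg/L × 647,000 L = 974.7 g.
Product at 14.8% available Cl: 974.7 / 0.148 = 6586 g.
Volume: 6586 g ÷ 1.2 g/mL = 5488 mL.

5.49 L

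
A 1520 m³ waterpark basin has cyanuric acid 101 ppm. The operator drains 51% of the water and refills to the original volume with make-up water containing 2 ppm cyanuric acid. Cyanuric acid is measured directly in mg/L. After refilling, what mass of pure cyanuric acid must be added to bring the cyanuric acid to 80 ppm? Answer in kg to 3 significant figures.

Volume: 1520 m³ = 1,520,000 L.
After draining 51% and refilling: 101 × 0.49 + 2 × 0.51 = 50.51 ppm.
Deficit to target: 80 − 50.51 = 29.49 mg/L.
Mass: 29.49 mg/L × 1,520,000 L = 44,820 g cyanuric acid.

44.8 kg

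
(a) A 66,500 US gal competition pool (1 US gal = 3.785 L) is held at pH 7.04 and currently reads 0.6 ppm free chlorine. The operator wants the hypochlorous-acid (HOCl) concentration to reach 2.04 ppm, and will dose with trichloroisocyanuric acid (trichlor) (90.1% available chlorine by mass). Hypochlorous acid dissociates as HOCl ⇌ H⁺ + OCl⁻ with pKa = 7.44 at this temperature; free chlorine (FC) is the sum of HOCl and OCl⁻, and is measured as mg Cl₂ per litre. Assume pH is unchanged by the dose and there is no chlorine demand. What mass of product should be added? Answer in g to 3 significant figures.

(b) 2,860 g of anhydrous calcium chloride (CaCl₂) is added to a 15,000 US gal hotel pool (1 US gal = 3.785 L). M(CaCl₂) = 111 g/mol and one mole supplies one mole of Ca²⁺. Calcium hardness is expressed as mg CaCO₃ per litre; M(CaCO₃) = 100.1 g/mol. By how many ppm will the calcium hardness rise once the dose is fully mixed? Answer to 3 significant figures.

(a) Volume: 66,500 US gal × 3.785 L/gal = 251,702 L.
(a) [OCl⁻]/[HOCl] = 10^(pH − pKa) = 10^(7.04 − 7.44) = 0.3981; fraction as HOCl = 1/(1 + 0.3981) = 0.7153.
(a) Free chlorine required for 2.04 ppm HOCl: 2.04 / 0.7153 = 2.852 ppm.
(a) FC to add: 2.852 − 0.6 = 2.252 mg/L as Cl₂.
(a) Cl₂ equivalent: 2.252 mg/L × 251,702 L = 566.9 g.
(a) Product at 90.1% available Cl: 566.9 / 0.901 = 629.2 g.

(b) Volume: 15,000 US gal × 3.785 L/gal = 56,775 L.
(b) Moles of Ca²⁺: 2,860 g ÷ 111 g/mol = 25.77 mol.
(b) As CaCO₃: 25.77 mol × 100.1 g/mol = 2579 g.
(b) Rise: 2579 g / 56,775 L × 1000 = 45.43 mg/L.

(a) 629 g; (b) 45.4 ppm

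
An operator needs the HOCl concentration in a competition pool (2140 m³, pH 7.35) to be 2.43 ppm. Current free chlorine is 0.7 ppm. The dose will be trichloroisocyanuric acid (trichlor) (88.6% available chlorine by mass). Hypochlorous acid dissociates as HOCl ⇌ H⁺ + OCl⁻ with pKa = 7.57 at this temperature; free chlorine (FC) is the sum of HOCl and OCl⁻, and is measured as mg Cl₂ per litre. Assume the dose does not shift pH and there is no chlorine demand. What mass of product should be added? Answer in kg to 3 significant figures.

Volume: 2140 m³ = 2,140,000 L.
[OCl⁻]/[HOCl] = 10^(pH − pKa) = 10^(7.35 − 7.57) = 0.6026; fraction as HOCl = 1/(1 + 0.6026) = 0.624.
Free chlorine required for 2.43 ppm HOCl: 2.43 / 0.624 = 3.894 ppm.
FC to add: 3.894 − 0.7 = 3.194 mg/L as Cl₂.
Cl₂ equivalent: 3.194 mg/L × 2,140,000 L = 6836 g.
Product at 88.6% available Cl: 6836 / 0.886 = 7715 g.

7.72 kg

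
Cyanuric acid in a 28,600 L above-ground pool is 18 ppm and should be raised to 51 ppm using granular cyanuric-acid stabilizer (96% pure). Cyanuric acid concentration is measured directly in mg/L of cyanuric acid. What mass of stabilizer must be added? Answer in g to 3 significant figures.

CYA to add: (51 − 18) = 33 mg/L × 28,600 L = 943.8 g cyanuric acid.
At 96% purity: 943.8 / 0.96 = 983.1 g product.

983 g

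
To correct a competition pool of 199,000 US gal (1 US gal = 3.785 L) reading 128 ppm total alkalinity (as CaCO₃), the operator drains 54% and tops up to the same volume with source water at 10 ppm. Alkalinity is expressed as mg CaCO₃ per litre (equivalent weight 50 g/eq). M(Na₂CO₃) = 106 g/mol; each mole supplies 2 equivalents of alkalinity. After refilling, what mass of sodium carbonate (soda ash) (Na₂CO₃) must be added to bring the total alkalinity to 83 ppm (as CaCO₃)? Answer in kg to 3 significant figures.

Volume: 199,000 US gal × 3.785 L/gal = 753,215 L.
After draining 54% and refilling: 128 × 0.46 + 10 × 0.54 = 64.28 ppm.
Deficit to target: 83 − 64.28 = 18.72 mg/L.
As CaCO₃: 18.72 mg/L × 753,215 L = 14,100 g; ÷ 50 g/eq ÷ 2 = 141 mol Na₂CO₃.
Mass: 141 × 106 = 14,950 g.

14.9 kg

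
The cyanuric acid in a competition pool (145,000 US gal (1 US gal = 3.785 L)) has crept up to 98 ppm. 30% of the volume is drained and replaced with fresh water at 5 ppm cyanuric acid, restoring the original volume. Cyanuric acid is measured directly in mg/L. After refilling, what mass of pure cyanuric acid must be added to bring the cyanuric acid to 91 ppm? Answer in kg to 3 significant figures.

Volume: 145,000 US gal × 3.785 L/gal = 548,825 L.
After draining 30% and refilling: 98 × 0.70 + 5 × 0.30 = 70.1 ppm.
Deficit to target: 91 − 70.1 = 20.9 mg/L.
Mass: 20.9 mg/L × 548,825 L = 11,470 g cyanuric acid.

11.5 kg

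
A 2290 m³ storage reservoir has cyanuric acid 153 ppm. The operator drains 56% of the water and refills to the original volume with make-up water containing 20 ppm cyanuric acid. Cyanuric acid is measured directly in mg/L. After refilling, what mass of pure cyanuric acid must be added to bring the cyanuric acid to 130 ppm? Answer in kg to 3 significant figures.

Volume: 2290 m³ = 2,290,000 L.
After draining 56% and refilling: 153 × 0.44 + 20 × 0.56 = 78.52 ppm.
Deficit to target: 130 − 78.52 = 51.48 mg/L.
Mass: 51.48 mg/L × 2,290,000 L = 117,900 g cyanuric acid.

118 kg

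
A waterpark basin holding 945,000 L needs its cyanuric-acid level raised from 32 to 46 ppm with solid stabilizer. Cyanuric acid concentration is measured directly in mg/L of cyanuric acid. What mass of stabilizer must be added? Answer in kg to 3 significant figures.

CYA to add: (46 − 32) = 14 mg/L × 945,000 L = 13,230 g cyanuric acid.

13.2 kg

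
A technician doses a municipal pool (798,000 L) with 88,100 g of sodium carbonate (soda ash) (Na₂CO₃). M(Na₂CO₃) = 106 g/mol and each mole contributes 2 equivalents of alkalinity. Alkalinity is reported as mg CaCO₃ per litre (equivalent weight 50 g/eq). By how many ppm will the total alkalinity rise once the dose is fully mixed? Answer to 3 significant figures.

104 ppm

Moles of Na₂CO₃: 88,100 g ÷ 106 g/mol = 831.1 mol → 1662 eq of alkalinity.
As CaCO₃: 1662 eq × 50 g/eq = 83,110 g.
Rise: 83,110 g / 798,000 L × 1000 = 104.2 mg/L.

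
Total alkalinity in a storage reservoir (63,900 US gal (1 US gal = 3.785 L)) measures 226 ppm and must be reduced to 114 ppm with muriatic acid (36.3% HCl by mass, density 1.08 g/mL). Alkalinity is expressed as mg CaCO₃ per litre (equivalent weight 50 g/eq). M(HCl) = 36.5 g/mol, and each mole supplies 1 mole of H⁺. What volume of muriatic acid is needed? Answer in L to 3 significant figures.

50.4 L

Volume: 63,900 US gal × 3.785 L/gal = 241,862 L.
Alkalinity to neutralize: (226 − 114) = 112 mg/L as CaCO₃ × 241,862 L = 27,090 g as CaCO₃.
Equivalents of H⁺ required: 27,090 ÷ 50 g/eq = 541.8 eq = 541.8 mol HCl.
Mass of HCl: 541.8 × 36.5 = 19,770 g.
Mass of 36.3% solution: 19,770 / 0.363 = 54,480 g.
Volume: 54,480 g ÷ 1.08 g/mL = 50,440 mL.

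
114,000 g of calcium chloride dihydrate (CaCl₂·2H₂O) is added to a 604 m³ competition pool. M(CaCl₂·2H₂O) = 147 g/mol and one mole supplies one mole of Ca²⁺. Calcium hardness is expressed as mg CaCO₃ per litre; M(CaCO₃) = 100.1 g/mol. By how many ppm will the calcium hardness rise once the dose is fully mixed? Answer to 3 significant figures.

Volume: 604 m³ = 604,000 L.
Moles of Ca²⁺: 114,000 g ÷ 147 g/mol = 775.5 mol.
As CaCO₃: 775.5 mol × 100.1 g/mol = 77,630 g.
Rise: 77,630 g / 604,000 L × 1000 = 128.5 mg/L.

129 ppm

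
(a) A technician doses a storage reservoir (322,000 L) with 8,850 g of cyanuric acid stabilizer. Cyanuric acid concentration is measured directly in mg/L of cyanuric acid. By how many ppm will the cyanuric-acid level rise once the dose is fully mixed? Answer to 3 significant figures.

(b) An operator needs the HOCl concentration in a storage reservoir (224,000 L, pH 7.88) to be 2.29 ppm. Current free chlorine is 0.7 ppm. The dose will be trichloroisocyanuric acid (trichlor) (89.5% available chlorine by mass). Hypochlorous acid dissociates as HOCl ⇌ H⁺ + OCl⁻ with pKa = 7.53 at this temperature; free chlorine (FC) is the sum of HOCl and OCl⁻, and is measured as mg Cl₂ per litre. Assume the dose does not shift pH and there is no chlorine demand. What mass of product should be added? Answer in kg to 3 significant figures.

(a) 27.5 ppm; (b) 1.68 kg

(a) Rise: 8,850 g / 322,000 L × 1000 = 27.48 mg/L.

(b) [OCl⁻]/[HOCl] = 10^(pH − pKa) = 10^(7.88 − 7.53) = 2.239; fraction as HOCl = 1/(1 + 2.239) = 0.3088.
(b) Free chlorine required for 2.29 ppm HOCl: 2.29 / 0.3088 = 7.417 ppm.
(b) FC to add: 7.417 − 0.7 = 6.717 mg/L as Cl₂.
(b) Cl₂ equivalent: 6.717 mg/L × 224,000 L = 1505 g.
(b) Product at 89.5% available Cl: 1505 / 0.895 = 1681 g.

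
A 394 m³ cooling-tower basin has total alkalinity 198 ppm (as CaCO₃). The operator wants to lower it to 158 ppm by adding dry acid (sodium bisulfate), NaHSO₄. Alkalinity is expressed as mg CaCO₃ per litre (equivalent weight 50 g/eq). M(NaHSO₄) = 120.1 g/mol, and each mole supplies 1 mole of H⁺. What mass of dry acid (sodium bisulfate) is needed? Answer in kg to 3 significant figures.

Volume: 394 m³ = 394,000 L.
Alkalinity to neutralize: (198 − 158) = 40 mg/L as CaCO₃ × 394,000 L = 15,760 g as CaCO₃.
Equivalents of H⁺ required: 15,760 ÷ 50 g/eq = 315.2 eq = 315.2 mol NaHSO₄.
Mass of NaHSO₄: 315.2 × 120.1 = 37,860 g.

37.9 kg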